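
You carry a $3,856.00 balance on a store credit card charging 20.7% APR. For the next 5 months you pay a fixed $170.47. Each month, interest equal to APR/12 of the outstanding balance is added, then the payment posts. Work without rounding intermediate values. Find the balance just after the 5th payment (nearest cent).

Monthly rate r = 20.7%/12 = 1.725% = 0.01725.
Each month: B ← B·(1+r) − $170.47.
Month 1: interest $66.52; balance after payment $3,752.05.
Month 2: interest $64.72; balance after payment $3,646.30.
Month 3: interest $62.90; balance after payment $3,538.73.
Month 4: interest $61.04; balance after payment $3,429.30.
Month 5: interest $59.16; balance after payment $3,317.99.

$3,317.99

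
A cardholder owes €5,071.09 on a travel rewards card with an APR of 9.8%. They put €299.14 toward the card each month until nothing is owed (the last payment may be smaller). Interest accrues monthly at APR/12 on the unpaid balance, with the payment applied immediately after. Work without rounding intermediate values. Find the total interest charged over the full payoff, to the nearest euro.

Monthly rate r = 9.8%/12 = 0.816667% = 0.00816667.
Payoff takes n = ⌈−ln(1 − rB₀/P)/ln(1+r)⌉ = ⌈18.321⌉ = 19 payments; the last is €96.31.
Total paid = 18·€299.14 + €96.31 = €5,480.83.
Total interest = total paid − principal = €5,480.83 − €5,071.09 = €409.74.

€410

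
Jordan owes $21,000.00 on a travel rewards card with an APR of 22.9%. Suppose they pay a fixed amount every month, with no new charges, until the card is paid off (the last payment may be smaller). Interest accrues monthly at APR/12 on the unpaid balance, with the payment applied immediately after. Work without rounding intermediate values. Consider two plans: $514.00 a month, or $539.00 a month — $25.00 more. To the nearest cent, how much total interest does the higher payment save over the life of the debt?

$2,332.78

Monthly rate r = 22.9%/12 = 1.90833% = 0.0190833.
At $514.00/mo: n = ⌈−ln(1 − rB₀/P)/ln(1+r)⌉ = 81 payments (last $9.42); total interest = total paid − $21,000.00 = $20,129.42.
At $539.00/mo: 72 payments (last $527.64); total interest $17,796.64.
Interest saved = $20,129.42 − $17,796.64 = $2,332.78.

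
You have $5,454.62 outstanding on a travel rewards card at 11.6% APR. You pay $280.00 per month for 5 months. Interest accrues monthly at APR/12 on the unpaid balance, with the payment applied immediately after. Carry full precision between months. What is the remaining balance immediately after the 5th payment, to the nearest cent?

$4,296.08

Monthly rate r = 11.6%/12 = 0.966667% = 0.00966667.
Each month: B ← B·(1+r) − $280.00.
Month 1: interest $52.73; balance after payment $5,227.35.
Month 2: interest $50.53; balance after payment $4,997.88.
Month 3: interest $48.31; balance after payment $4,766.19.
Month 4: interest $46.07; balance after payment $4,532.27.
Month 5: interest $43.81; balance after payment $4,296.08.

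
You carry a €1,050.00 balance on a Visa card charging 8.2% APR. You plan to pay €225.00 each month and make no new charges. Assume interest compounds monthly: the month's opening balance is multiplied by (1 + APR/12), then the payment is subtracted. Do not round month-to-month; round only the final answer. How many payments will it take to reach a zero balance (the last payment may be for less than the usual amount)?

5 payments

Monthly rate r = 8.2%/12 = 0.683333% = 0.00683333.
Recurrence: B ← B·(1+r) − €225.00.
Month 1: interest €7.17; balance after payment €832.17.
Month 2: interest €5.69; balance after payment €612.86.
Month 3: interest €4.19; balance after payment €392.05.
Month 4: interest €2.68; balance after payment €169.73.
Month 5: interest €1.16; balance after payment €0.00.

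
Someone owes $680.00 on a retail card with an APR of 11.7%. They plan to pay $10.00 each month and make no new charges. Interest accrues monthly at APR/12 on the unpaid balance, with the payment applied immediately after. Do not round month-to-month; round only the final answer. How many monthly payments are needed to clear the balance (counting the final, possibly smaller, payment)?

Monthly rate r = 11.7%/12 = 0.975% = 0.00975.
Recurrence: B ← B·(1+r) − $10.00.
Month 1: interest $6.63; balance after payment $676.63.
Month 2: interest $6.60; balance after payment $673.23.
Closed form: n = −ln(1 − rB₀/P)/ln(1+r) = −ln(0.337)/ln(1.00975) ≈ 112.099, so the balance reaches zero during payment 113.

113 months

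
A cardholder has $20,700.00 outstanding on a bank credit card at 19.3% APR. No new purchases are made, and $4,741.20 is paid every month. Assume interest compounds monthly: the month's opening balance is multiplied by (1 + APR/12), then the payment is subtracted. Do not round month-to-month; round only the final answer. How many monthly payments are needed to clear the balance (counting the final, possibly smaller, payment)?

5 payments

Monthly rate r = 19.3%/12 = 1.60833% = 0.0160833.
Recurrence: B ← B·(1+r) − $4,741.20.
Month 1: interest $332.93; balance after payment $16,291.72.
Month 2: interest $262.03; balance after payment $11,812.55.
Month 3: interest $189.99; balance after payment $7,261.34.
Month 4: interest $116.79; balance after payment $2,636.92.
Month 5: interest $42.41; balance after payment $0.00.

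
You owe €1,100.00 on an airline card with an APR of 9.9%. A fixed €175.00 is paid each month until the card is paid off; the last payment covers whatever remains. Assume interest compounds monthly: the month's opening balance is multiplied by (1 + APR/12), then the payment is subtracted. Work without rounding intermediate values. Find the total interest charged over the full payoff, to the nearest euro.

€34

Monthly rate r = 9.9%/12 = 0.825% = 0.00825.
Payoff takes n = ⌈−ln(1 − rB₀/P)/ln(1+r)⌉ = ⌈6.481⌉ = 7 payments; the last is €84.38.
Total paid = 6·€175.00 + €84.38 = €1,134.38.
Total interest = total paid − principal = €1,134.38 − €1,100.00 = €34.38.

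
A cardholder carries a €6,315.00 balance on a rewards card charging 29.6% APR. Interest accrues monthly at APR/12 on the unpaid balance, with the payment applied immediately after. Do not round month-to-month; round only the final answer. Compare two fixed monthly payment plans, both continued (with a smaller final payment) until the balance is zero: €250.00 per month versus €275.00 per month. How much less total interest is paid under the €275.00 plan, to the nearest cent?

€578.41

Monthly rate r = 29.6%/12 = 2.46667% = 0.0246667.
At €250.00/mo: n = ⌈−ln(1 − rB₀/P)/ln(1+r)⌉ = 41 payments (last €10.67); total interest = total paid − €6,315.00 = €3,695.67.
At €275.00/mo: 35 payments (last €82.26); total interest €3,117.26.
Interest saved = €3,695.67 − €3,117.26 = €578.41.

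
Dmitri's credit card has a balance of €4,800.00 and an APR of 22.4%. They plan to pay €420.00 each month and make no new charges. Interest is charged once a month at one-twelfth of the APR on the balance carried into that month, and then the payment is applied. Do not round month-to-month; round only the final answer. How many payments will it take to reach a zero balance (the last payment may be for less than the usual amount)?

Monthly rate r = 22.4%/12 = 1.86667% = 0.0186667.
Recurrence: B ← B·(1+r) − €420.00.
Month 1: interest €89.60; balance after payment €4,469.60.
Month 2: interest €83.43; balance after payment €4,133.03.
Closed form: n = −ln(1 − rB₀/P)/ln(1+r) = −ln(0.78667)/ln(1.01867) ≈ 12.974, so the balance reaches zero during payment 13.

13 months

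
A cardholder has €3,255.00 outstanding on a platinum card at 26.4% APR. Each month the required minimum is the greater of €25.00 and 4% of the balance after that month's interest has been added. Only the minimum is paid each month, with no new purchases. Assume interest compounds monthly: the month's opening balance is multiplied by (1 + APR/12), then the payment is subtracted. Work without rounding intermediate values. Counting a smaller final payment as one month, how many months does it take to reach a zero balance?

Monthly rate r = 26.4%/12 = 2.2% = 0.022.
While 4% of the post-interest balance exceeds €25.00, each month B ← (B·(1+r))·(1 − 0.04), i.e. B shrinks by the factor (1+r)·0.96 = 0.98112.
This holds for months 1–88. Entering month 89 the balance is €608.27; 4% of the post-interest balance is now below €25.00, so the flat €25.00 minimum applies from here.
From month 89 a fixed €25.00 at rate r clears €608.27 in 36 more payments. Total: 88 + 36 = 124 months.

124 months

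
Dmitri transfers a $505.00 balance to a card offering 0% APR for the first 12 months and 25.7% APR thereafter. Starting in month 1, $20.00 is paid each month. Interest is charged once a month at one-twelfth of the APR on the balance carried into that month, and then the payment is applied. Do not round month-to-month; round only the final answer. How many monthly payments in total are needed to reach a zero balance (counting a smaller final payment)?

28 months

Promo months 1–12 at r₀ = 0%/12 = 0; months 13+ at r₁ = 25.7%/12 = 0.0214167.
After month 12 (no interest yet): B = $505.00 − 12·$20.00 = $265.00.
Then at r₁ with $20.00/mo: n₂ = −ln(1 − r₁·B/P)/ln(1+r₁) ≈ 15.75 → 16 more payments.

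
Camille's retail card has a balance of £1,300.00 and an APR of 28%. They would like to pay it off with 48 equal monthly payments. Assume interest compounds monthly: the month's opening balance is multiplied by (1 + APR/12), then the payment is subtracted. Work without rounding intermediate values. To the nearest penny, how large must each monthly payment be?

£45.31

Monthly rate r = 28%/12 = 2.33333% = 0.0233333.
Level-payment amortization: P = B₀·r / (1 − (1+r)^(−n)) = 1300.00·0.0233333 / (1 − 1.02333^(−48)).
Denominator 1 − (1+r)^(−48) = 0.669494871.
P = 30.3333 / 0.669494871 ≈ 45.31.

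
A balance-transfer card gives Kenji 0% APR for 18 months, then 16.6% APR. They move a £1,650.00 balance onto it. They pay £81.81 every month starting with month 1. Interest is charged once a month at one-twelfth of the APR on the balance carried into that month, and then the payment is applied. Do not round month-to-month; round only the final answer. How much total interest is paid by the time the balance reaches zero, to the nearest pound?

Promo months 1–18 at r₀ = 0%/12 = 0; months 19+ at r₁ = 16.6%/12 = 0.0138333.
After month 18 (no interest yet): B = £1,650.00 − 18·£81.81 = £177.42.
Then at r₁ with £81.81/mo: n₂ = −ln(1 − r₁·B/P)/ln(1+r₁) ≈ 2.22 → 3 more payments.
Total paid = 20·£81.81 + £17.85 = £1,654.05; interest = £1,654.05 − £1,650.00 = £4.05.

£4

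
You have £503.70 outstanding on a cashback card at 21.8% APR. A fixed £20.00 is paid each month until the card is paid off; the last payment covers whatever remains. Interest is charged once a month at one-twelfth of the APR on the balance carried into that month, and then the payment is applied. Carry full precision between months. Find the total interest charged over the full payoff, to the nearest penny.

Monthly rate r = 21.8%/12 = 1.81667% = 0.0181667.
Payoff takes n = ⌈−ln(1 − rB₀/P)/ln(1+r)⌉ = ⌈33.972⌉ = 34 payments; the last is £19.44.
Total paid = 33·£20.00 + £19.44 = £679.44.
Total interest = total paid − principal = £679.44 − £503.70 = £175.74.

£175.74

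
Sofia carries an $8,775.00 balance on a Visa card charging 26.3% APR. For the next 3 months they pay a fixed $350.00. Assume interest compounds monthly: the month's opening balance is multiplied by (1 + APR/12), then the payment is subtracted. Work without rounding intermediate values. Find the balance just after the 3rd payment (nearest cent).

Monthly rate r = 26.3%/12 = 2.19167% = 0.0219167.
Each month: B ← B·(1+r) − $350.00.
Month 1: interest $192.32; balance after payment $8,617.32.
Month 2: interest $188.86; balance after payment $8,456.18.
Month 3: interest $185.33; balance after payment $8,291.51.

$8,291.51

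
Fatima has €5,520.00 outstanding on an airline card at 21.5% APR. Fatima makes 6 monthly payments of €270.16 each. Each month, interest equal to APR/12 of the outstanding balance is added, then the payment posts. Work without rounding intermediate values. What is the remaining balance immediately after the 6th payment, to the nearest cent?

Monthly rate r = 21.5%/12 = 1.79167% = 0.0179167.
Each month: B ← B·(1+r) − €270.16.
Month 1: interest €98.90; balance after payment €5,348.74.
Month 2: interest €95.83; balance after payment €5,174.41.
Month 3: interest €92.71; balance after payment €4,996.96.
Month 4: interest €89.53; balance after payment €4,816.33.
Month 5: interest €86.29; balance after payment €4,632.46.
Month 6: interest €83.00; balance after payment €4,445.30.

€4,445.30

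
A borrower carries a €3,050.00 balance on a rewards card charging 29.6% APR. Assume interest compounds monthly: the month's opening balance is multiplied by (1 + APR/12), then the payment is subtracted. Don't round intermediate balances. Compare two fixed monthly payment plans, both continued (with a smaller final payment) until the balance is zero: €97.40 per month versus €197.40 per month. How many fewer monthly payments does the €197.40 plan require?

Monthly rate r = 29.6%/12 = 2.46667% = 0.0246667.
At €97.40/mo: n = ⌈−ln(1 − rB₀/P)/ln(1+r)⌉ = 61 payments (last €72.95); total interest = total paid − €3,050.00 = €2,866.95.
At €197.40/mo: 20 payments (last €137.14); total interest €837.74.
Payments saved = 61 − 20 = 41.

41 fewer payments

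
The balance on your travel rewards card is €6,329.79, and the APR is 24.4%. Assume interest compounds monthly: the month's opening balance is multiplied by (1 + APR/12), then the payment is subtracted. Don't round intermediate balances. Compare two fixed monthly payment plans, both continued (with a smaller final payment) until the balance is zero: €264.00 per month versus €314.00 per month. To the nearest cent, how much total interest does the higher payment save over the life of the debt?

€539.67

Monthly rate r = 24.4%/12 = 2.03333% = 0.0203333.
At €264.00/mo: n = ⌈−ln(1 − rB₀/P)/ln(1+r)⌉ = 34 payments (last €55.89); total interest = total paid − €6,329.79 = €2,438.10.
At €314.00/mo: 27 payments (last €64.22); total interest €1,898.43.
Interest saved = €2,438.10 − €1,898.43 = €539.67.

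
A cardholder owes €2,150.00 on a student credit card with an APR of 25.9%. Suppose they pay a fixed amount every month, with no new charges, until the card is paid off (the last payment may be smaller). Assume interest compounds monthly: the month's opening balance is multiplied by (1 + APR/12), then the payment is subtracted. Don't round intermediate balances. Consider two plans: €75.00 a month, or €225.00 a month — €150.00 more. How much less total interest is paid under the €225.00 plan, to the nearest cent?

Monthly rate r = 25.9%/12 = 2.15833% = 0.0215833.
At €75.00/mo: n = ⌈−ln(1 − rB₀/P)/ln(1+r)⌉ = 46 payments (last €11.73); total interest = total paid − €2,150.00 = €1,236.73.
At €225.00/mo: 11 payments (last €184.10); total interest €284.10.
Interest saved = €1,236.73 − €284.10 = €952.63.

€952.63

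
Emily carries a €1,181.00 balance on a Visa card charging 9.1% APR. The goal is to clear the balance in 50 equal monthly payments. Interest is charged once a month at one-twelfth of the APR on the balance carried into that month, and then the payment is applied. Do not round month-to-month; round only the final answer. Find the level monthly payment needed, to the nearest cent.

Monthly rate r = 9.1%/12 = 0.758333% = 0.00758333.
Level-payment amortization: P = B₀·r / (1 − (1+r)^(−n)) = 1181.00·0.00758333 / (1 − 1.00758^(−50)).
Denominator 1 − (1+r)^(−50) = 0.314588726.
P = 8.95592 / 0.314588726 ≈ 28.47.

€28.47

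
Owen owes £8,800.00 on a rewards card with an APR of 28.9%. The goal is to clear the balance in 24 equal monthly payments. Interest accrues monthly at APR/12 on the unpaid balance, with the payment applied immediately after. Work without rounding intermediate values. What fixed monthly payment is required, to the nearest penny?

Monthly rate r = 28.9%/12 = 2.40833% = 0.0240833.
Level-payment amortization: P = B₀·r / (1 − (1+r)^(−n)) = 8800.00·0.0240833 / (1 − 1.02408^(−24)).
Denominator 1 − (1+r)^(−24) = 0.435124363.
P = 211.933 / 0.435124363 ≈ 487.06.

£487.06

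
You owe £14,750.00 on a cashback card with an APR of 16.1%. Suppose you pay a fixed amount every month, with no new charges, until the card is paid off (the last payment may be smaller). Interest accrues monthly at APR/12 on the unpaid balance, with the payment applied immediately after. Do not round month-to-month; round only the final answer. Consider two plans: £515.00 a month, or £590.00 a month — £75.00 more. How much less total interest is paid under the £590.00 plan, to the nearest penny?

£650.56

Monthly rate r = 16.1%/12 = 1.34167% = 0.0134167.
At £515.00/mo: n = ⌈−ln(1 − rB₀/P)/ln(1+r)⌉ = 37 payments (last £199.74); total interest = total paid − £14,750.00 = £3,989.74.
At £590.00/mo: 31 payments (last £389.18); total interest £3,339.18.
Interest saved = £3,989.74 − £3,339.18 = £650.56.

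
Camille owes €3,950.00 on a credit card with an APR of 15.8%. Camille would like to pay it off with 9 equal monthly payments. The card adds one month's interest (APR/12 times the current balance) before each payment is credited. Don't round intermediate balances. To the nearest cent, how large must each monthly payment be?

Monthly rate r = 15.8%/12 = 1.31667% = 0.0131667.
Level-payment amortization: P = B₀·r / (1 − (1+r)^(−n)) = 3950.00·0.0131667 / (1 − 1.01317^(−9)).
Denominator 1 − (1+r)^(−9) = 0.111060994.
P = 52.0083 / 0.111060994 ≈ 468.29.

€468.29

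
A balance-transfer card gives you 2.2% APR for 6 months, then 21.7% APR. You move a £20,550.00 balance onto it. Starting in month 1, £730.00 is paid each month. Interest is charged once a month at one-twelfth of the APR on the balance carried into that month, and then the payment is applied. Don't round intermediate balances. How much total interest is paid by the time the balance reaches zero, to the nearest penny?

Promo months 1–6 at r₀ = 2.2%/12 = 0.00183333; months 7+ at r₁ = 21.7%/12 = 0.0180833.
After month 6: iterate B ← B·(1+r₀) − £730.00 for 6 months → £16,376.96.
Then at r₁ with £730.00/mo: n₂ = −ln(1 − r₁·B/P)/ln(1+r₁) ≈ 29.03 → 30 more payments.
Total paid = 35·£730.00 + £25.25 = £25,575.25; interest = £25,575.25 − £20,550.00 = £5,025.25.

£5,025.25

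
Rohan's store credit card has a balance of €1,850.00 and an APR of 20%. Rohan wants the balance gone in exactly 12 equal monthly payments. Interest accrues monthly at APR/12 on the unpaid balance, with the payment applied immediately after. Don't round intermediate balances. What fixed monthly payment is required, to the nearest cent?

Monthly rate r = 20%/12 = 1.66667% = 0.0166667.
Level-payment amortization: P = B₀·r / (1 − (1+r)^(−n)) = 1850.00·0.0166667 / (1 − 1.01667^(−12)).
Denominator 1 − (1+r)^(−12) = 0.179918557.
P = 30.8333 / 0.179918557 ≈ 171.37.

€171.37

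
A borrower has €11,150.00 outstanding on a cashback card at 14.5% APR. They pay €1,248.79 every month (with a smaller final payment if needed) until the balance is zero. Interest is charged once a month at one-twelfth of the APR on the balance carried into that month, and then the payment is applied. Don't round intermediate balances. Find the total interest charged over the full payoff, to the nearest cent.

Monthly rate r = 14.5%/12 = 1.20833% = 0.0120833.
Payoff takes n = ⌈−ln(1 − rB₀/P)/ln(1+r)⌉ = ⌈9.505⌉ = 10 payments; the last is €632.47.
Total paid = 9·€1,248.79 + €632.47 = €11,871.58.
Total interest = total paid − principal = €11,871.58 − €11,150.00 = €721.58.

€721.58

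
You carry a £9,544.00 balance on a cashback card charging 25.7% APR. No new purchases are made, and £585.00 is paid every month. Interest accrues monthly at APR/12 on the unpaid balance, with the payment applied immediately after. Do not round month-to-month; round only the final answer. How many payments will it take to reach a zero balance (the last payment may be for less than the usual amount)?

21 payments

Monthly rate r = 25.7%/12 = 2.14167% = 0.0214167.
Recurrence: B ← B·(1+r) − £585.00.
Month 1: interest £204.40; balance after payment £9,163.40.
Month 2: interest £196.25; balance after payment £8,774.65.
Closed form: n = −ln(1 − rB₀/P)/ln(1+r) = −ln(0.6506)/ln(1.02142) ≈ 20.286, so the balance reaches zero during payment 21.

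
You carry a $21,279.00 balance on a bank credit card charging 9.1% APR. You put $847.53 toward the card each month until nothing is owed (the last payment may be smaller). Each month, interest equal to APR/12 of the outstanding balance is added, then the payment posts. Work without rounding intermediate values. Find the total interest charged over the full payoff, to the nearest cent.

$2,415.73

Monthly rate r = 9.1%/12 = 0.758333% = 0.00758333.
Payoff takes n = ⌈−ln(1 − rB₀/P)/ln(1+r)⌉ = ⌈27.957⌉ = 28 payments; the last is $811.42.
Total paid = 27·$847.53 + $811.42 = $23,694.73.
Total interest = total paid − principal = $23,694.73 − $21,279.00 = $2,415.73.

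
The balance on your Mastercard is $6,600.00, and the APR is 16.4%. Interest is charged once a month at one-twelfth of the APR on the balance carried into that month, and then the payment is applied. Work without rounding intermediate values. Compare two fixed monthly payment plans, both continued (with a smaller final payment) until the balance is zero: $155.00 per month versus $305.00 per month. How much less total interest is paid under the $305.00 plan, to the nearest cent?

Monthly rate r = 16.4%/12 = 1.36667% = 0.0136667.
At $155.00/mo: n = ⌈−ln(1 − rB₀/P)/ln(1+r)⌉ = 65 payments (last $38.74); total interest = total paid − $6,600.00 = $3,358.74.
At $305.00/mo: 26 payments (last $253.10); total interest $1,278.10.
Interest saved = $3,358.74 − $1,278.10 = $2,080.64.

$2,080.64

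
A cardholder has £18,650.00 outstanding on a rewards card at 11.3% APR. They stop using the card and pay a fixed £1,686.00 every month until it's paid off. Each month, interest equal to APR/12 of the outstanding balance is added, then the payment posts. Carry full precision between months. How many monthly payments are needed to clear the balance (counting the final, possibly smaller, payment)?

12 payments

Monthly rate r = 11.3%/12 = 0.941667% = 0.00941667.
Recurrence: B ← B·(1+r) − £1,686.00.
Month 1: interest £175.62; balance after payment £17,139.62.
Month 2: interest £161.40; balance after payment £15,615.02.
Closed form: n = −ln(1 − rB₀/P)/ln(1+r) = −ln(0.89584)/ln(1.00942) ≈ 11.736, so the balance reaches zero during payment 12.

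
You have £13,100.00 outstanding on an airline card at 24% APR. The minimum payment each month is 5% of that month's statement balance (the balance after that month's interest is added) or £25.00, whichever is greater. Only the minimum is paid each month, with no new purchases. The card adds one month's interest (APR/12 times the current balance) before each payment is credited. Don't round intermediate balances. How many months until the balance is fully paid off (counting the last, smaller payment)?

Monthly rate r = 24%/12 = 2% = 0.02.
While 5% of the post-interest balance exceeds £25.00, each month B ← (B·(1+r))·(1 − 0.05), i.e. B shrinks by the factor (1+r)·0.95 = 0.969.
This holds for months 1–105. Entering month 106 the balance is £480.03; 5% of the post-interest balance is now below £25.00, so the flat £25.00 minimum applies from here.
From month 106 a fixed £25.00 at rate r clears £480.03 in 25 more payments. Total: 105 + 25 = 130 months.

130 months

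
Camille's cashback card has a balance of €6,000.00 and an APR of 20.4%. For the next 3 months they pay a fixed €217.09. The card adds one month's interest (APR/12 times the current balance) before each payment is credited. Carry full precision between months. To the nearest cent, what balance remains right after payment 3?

€5,648.83

Monthly rate r = 20.4%/12 = 1.7% = 0.017.
Each month: B ← B·(1+r) − €217.09.
Month 1: interest €102.00; balance after payment €5,884.91.
Month 2: interest €100.04; balance after payment €5,767.86.
Month 3: interest €98.05; balance after payment €5,648.83.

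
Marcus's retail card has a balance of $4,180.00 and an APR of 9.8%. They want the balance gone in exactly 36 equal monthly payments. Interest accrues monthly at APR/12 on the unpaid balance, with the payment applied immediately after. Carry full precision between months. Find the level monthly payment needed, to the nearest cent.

$134.48

Monthly rate r = 9.8%/12 = 0.816667% = 0.00816667.
Level-payment amortization: P = B₀·r / (1 − (1+r)^(−n)) = 4180.00·0.00816667 / (1 − 1.00817^(−36)).
Denominator 1 − (1+r)^(−36) = 0.253833114.
P = 34.1367 / 0.253833114 ≈ 134.48.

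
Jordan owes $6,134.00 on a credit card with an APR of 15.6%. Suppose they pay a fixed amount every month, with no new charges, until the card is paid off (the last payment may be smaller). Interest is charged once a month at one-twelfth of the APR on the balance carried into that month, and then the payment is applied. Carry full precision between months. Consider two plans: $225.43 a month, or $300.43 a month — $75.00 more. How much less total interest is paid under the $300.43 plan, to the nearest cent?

$444.25

Monthly rate r = 15.6%/12 = 1.3% = 0.013.
At $225.43/mo: n = ⌈−ln(1 − rB₀/P)/ln(1+r)⌉ = 34 payments (last $180.12); total interest = total paid − $6,134.00 = $1,485.31.
At $300.43/mo: 24 payments (last $265.17); total interest $1,041.06.
Interest saved = $1,485.31 − $1,041.06 = $444.25.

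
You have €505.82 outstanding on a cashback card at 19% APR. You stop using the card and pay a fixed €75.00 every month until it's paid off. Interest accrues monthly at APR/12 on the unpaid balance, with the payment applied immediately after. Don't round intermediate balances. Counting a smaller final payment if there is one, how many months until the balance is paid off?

8 months

Monthly rate r = 19%/12 = 1.58333% = 0.0158333.
Recurrence: B ← B·(1+r) − €75.00.
Month 1: interest €8.01; balance after payment €438.83.
Month 2: interest €6.95; balance after payment €370.78.
Closed form: n = −ln(1 − rB₀/P)/ln(1+r) = −ln(0.89322)/ln(1.01583) ≈ 7.189, so the balance reaches zero during payment 8.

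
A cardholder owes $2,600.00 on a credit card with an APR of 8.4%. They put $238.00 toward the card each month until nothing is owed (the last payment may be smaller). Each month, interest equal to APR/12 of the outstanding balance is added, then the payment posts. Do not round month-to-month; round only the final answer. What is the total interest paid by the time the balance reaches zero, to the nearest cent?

$114.45

Monthly rate r = 8.4%/12 = 0.7% = 0.007.
Payoff takes n = ⌈−ln(1 − rB₀/P)/ln(1+r)⌉ = ⌈11.404⌉ = 12 payments; the last is $96.45.
Total paid = 11·$238.00 + $96.45 = $2,714.45.
Total interest = total paid − principal = $2,714.45 − $2,600.00 = $114.45.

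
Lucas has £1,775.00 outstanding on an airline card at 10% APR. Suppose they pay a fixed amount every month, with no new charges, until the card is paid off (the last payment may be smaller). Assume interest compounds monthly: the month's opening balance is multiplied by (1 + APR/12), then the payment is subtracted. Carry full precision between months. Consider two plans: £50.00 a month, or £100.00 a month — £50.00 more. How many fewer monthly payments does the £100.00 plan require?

Monthly rate r = 10%/12 = 0.833333% = 0.00833333.
At £50.00/mo: n = ⌈−ln(1 − rB₀/P)/ln(1+r)⌉ = 43 payments (last £13.24); total interest = total paid − £1,775.00 = £338.24.
At £100.00/mo: 20 payments (last £28.93); total interest £153.93.
Payments saved = 43 − 20 = 23.

23 fewer payments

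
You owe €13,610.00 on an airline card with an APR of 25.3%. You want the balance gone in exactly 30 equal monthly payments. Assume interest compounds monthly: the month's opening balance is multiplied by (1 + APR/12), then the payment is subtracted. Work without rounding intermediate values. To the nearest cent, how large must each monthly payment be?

Monthly rate r = 25.3%/12 = 2.10833% = 0.0210833.
Level-payment amortization: P = B₀·r / (1 − (1+r)^(−n)) = 13610.00·0.0210833 / (1 − 1.02108^(−30)).
Denominator 1 − (1+r)^(−30) = 0.465233275.
P = 286.944 / 0.465233275 ≈ 616.77.

€616.77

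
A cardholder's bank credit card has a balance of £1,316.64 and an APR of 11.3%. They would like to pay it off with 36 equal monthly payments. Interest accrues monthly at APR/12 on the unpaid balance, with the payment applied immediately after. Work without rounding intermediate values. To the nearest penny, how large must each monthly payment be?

Monthly rate r = 11.3%/12 = 0.941667% = 0.00941667.
Level-payment amortization: P = B₀·r / (1 − (1+r)^(−n)) = 1316.64·0.00941667 / (1 − 1.00942^(−36)).
Denominator 1 − (1+r)^(−36) = 0.286386532.
P = 12.3984 / 0.286386532 ≈ 43.29.

£43.29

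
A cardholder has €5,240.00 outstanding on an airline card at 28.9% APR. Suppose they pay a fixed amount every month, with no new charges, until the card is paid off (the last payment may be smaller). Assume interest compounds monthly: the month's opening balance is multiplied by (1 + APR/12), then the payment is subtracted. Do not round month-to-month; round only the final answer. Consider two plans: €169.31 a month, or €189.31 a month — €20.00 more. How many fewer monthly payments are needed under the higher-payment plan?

11 fewer payments

Monthly rate r = 28.9%/12 = 2.40833% = 0.0240833.
At €169.31/mo: n = ⌈−ln(1 − rB₀/P)/ln(1+r)⌉ = 58 payments (last €81.74); total interest = total paid − €5,240.00 = €4,492.41.
At €189.31/mo: 47 payments (last €30.13); total interest €3,498.39.
Payments saved = 58 − 47 = 11.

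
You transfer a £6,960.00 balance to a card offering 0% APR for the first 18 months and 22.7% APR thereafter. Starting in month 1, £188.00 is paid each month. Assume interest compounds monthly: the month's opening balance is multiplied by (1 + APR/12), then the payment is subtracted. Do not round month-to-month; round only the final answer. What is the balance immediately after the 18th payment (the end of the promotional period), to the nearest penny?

Promo months 1–18 at r₀ = 0%/12 = 0; months 19+ at r₁ = 22.7%/12 = 0.0189167.
After month 18 (no interest yet): B = £6,960.00 − 18·£188.00 = £3,576.00.

£3,576.00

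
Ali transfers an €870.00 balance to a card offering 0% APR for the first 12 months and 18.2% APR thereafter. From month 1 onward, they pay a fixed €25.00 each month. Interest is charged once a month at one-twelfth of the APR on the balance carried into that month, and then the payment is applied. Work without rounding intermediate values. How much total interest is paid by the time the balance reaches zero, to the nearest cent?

Promo months 1–12 at r₀ = 0%/12 = 0; months 13+ at r₁ = 18.2%/12 = 0.0151667.
After month 12 (no interest yet): B = €870.00 − 12·€25.00 = €570.00.
Then at r₁ with €25.00/mo: n₂ = −ln(1 − r₁·B/P)/ln(1+r₁) ≈ 28.19 → 29 more payments.
Total paid = 40·€25.00 + €4.79 = €1,004.79; interest = €1,004.79 − €870.00 = €134.79.

€134.79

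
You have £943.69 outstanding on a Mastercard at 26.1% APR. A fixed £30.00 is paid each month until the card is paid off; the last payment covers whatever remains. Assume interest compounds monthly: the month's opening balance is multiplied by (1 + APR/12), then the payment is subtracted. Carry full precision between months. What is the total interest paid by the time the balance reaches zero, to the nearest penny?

£663.36

Monthly rate r = 26.1%/12 = 2.175% = 0.02175.
Payoff takes n = ⌈−ln(1 − rB₀/P)/ln(1+r)⌉ = ⌈53.566⌉ = 54 payments; the last is £17.05.
Total paid = 53·£30.00 + £17.05 = £1,607.05.
Total interest = total paid − principal = £1,607.05 − £943.69 = £663.36.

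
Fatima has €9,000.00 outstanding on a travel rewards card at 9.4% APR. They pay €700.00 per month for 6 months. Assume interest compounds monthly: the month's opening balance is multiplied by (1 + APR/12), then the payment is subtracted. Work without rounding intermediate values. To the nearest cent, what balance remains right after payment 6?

Monthly rate r = 9.4%/12 = 0.783333% = 0.00783333.
Each month: B ← B·(1+r) − €700.00.
Month 1: interest €70.50; balance after payment €8,370.50.
Month 2: interest €65.57; balance after payment €7,736.07.
Month 3: interest €60.60; balance after payment €7,096.67.
Month 4: interest €55.59; balance after payment €6,452.26.
Month 5: interest €50.54; balance after payment €5,802.80.
Month 6: interest €45.46; balance after payment €5,148.26.

€5,148.26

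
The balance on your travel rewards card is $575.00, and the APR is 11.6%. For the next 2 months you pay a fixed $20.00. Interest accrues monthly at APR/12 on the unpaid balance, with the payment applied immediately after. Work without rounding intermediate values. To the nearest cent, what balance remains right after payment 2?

$545.98

Monthly rate r = 11.6%/12 = 0.966667% = 0.00966667.
Each month: B ← B·(1+r) − $20.00.
Month 1: interest $5.56; balance after payment $560.56.
Month 2: interest $5.42; balance after payment $545.98.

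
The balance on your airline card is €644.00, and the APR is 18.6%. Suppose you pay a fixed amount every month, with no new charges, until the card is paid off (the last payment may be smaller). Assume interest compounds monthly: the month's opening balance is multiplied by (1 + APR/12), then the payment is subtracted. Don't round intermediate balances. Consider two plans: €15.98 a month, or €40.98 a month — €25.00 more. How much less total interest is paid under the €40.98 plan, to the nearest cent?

Monthly rate r = 18.6%/12 = 1.55% = 0.0155.
At €15.98/mo: n = ⌈−ln(1 − rB₀/P)/ln(1+r)⌉ = 64 payments (last €11.35); total interest = total paid − €644.00 = €374.09.
At €40.98/mo: 19 payments (last €6.17); total interest €99.81.
Interest saved = €374.09 − €99.81 = €274.28.

€274.28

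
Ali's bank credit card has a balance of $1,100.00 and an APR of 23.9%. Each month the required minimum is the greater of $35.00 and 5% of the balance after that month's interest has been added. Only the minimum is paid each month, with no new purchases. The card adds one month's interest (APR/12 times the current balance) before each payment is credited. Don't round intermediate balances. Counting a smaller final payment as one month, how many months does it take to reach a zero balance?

Monthly rate r = 23.9%/12 = 1.99167% = 0.0199167.
While 5% of the post-interest balance exceeds $35.00, each month B ← (B·(1+r))·(1 − 0.05), i.e. B shrinks by the factor (1+r)·0.95 = 0.96892.
This holds for months 1–15. Entering month 16 the balance is $685.04; 5% of the post-interest balance is now below $35.00, so the flat $35.00 minimum applies from here.
From month 16 a fixed $35.00 at rate r clears $685.04 in 26 more payments. Total: 15 + 26 = 41 months.

41 months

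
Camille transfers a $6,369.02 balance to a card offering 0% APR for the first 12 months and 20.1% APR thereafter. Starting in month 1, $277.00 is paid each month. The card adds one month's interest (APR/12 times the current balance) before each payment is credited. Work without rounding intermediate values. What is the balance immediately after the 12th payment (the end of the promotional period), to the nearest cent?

Promo months 1–12 at r₀ = 0%/12 = 0; months 13+ at r₁ = 20.1%/12 = 0.01675.
After month 12 (no interest yet): B = $6,369.02 − 12·$277.00 = $3,045.02.

$3,045.02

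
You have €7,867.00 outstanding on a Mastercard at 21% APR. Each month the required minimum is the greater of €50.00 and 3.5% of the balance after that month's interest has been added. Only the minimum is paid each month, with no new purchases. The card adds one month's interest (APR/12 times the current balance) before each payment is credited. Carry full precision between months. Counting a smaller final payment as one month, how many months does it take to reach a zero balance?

Monthly rate r = 21%/12 = 1.75% = 0.0175.
While 3.5% of the post-interest balance exceeds €50.00, each month B ← (B·(1+r))·(1 − 0.035), i.e. B shrinks by the factor (1+r)·0.965 = 0.98189.
This holds for months 1–95. Entering month 96 the balance is €1,385.71; 3.5% of the post-interest balance is now below €50.00, so the flat €50.00 minimum applies from here.
From month 96 a fixed €50.00 at rate r clears €1,385.71 in 39 more payments. Total: 95 + 39 = 134 months.

134 months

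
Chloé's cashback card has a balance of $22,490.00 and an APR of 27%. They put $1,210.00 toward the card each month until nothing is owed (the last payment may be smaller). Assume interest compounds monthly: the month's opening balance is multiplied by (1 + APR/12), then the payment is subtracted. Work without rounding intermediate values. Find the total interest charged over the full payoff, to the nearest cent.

$6,967.32

Monthly rate r = 27%/12 = 2.25% = 0.0225.
Payoff takes n = ⌈−ln(1 − rB₀/P)/ln(1+r)⌉ = ⌈24.342⌉ = 25 payments; the last is $417.32.
Total paid = 24·$1,210.00 + $417.32 = $29,457.32.
Total interest = total paid − principal = $29,457.32 − $22,490.00 = $6,967.32.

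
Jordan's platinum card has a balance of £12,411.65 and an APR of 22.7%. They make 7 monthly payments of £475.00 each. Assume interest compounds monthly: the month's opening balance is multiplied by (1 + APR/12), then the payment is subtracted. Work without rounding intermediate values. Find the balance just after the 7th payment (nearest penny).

Monthly rate r = 22.7%/12 = 1.89167% = 0.0189167.
Each month: B ← B·(1+r) − £475.00.
Month 1: interest £234.79; balance after payment £12,171.44.
Month 2: interest £230.24; balance after payment £11,926.68.
Month 3: interest £225.61; balance after payment £11,677.29.
Month 4: interest £220.90; balance after payment £11,423.19.
Month 5: interest £216.09; balance after payment £11,164.28.
Month 6: interest £211.19; balance after payment £10,900.47.
Month 7: interest £206.20; balance after payment £10,631.67.

£10,631.67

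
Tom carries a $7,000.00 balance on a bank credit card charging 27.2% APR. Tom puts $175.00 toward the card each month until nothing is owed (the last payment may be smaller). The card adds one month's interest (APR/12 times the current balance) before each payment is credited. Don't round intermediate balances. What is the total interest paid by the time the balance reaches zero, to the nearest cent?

Monthly rate r = 27.2%/12 = 2.26667% = 0.0226667.
Payoff takes n = ⌈−ln(1 − rB₀/P)/ln(1+r)⌉ = ⌈105.810⌉ = 106 payments; the last is $142.02.
Total paid = 105·$175.00 + $142.02 = $18,517.02.
Total interest = total paid − principal = $18,517.02 − $7,000.00 = $11,517.02.

$11,517.02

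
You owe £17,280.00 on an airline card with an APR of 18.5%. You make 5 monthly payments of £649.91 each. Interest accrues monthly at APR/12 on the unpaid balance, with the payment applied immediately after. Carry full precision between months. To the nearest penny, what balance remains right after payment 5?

Monthly rate r = 18.5%/12 = 1.54167% = 0.0154167.
Each month: B ← B·(1+r) − £649.91.
Month 1: interest £266.40; balance after payment £16,896.49.
Month 2: interest £260.49; balance after payment £16,507.07.
Month 3: interest £254.48; balance after payment £16,111.64.
Month 4: interest £248.39; balance after payment £15,710.12.
Month 5: interest £242.20; balance after payment £15,302.41.

£15,302.41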